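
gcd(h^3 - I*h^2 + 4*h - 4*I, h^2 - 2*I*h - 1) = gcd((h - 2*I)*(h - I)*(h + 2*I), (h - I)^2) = h - I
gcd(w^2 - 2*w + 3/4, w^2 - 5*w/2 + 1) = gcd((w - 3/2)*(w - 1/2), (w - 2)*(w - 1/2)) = w - 1/2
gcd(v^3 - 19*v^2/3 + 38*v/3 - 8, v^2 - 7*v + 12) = v - 3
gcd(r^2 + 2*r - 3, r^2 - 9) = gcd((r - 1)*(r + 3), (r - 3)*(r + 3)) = r + 3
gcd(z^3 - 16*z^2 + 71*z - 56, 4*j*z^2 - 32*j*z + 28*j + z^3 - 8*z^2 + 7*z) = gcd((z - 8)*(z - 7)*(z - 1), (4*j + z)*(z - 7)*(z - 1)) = z^2 - 8*z + 7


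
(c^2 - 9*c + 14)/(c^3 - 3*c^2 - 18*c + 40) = (c - 7)/(c^2 - c - 20)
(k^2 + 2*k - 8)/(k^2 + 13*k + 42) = (k^2 + 2*k - 8)/(k^2 + 13*k + 42)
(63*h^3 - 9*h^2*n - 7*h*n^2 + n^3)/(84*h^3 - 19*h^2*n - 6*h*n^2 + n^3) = (3*h + n)/(4*h + n)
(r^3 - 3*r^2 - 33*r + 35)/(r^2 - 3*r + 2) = (r^2 - 2*r - 35)/(r - 2)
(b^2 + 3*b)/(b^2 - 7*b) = (b + 3)/(b - 7)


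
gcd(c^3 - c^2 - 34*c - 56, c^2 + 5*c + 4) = c + 4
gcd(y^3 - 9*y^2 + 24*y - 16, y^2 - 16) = y - 4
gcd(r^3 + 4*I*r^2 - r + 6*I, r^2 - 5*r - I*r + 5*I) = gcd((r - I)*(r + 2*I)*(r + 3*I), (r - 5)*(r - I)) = r - I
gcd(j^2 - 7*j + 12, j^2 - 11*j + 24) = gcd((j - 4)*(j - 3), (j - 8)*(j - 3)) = j - 3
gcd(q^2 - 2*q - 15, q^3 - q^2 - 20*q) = q - 5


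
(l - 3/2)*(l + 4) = l^2 + 5*l/2 - 6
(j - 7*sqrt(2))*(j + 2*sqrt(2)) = j^2 - 5*sqrt(2)*j - 28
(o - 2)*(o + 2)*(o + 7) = o^3 + 7*o^2 - 4*o - 28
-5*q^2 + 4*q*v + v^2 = (-q + v)*(5*q + v)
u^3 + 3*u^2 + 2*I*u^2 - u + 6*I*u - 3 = (u + 3)*(u + I)^2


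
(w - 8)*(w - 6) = w^2 - 14*w + 48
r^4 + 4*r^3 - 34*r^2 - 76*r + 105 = (r - 5)*(r - 1)*(r + 3)*(r + 7)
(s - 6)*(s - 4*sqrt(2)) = s^2 - 6*s - 4*sqrt(2)*s + 24*sqrt(2)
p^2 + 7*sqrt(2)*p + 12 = (p + sqrt(2))*(p + 6*sqrt(2))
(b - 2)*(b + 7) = b^2 + 5*b - 14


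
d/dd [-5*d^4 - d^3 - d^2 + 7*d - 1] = -20*d^3 - 3*d^2 - 2*d + 7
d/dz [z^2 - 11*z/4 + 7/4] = 2*z - 11/4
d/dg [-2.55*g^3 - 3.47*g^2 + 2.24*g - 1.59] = -7.65*g^2 - 6.94*g + 2.24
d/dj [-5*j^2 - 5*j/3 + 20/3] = -10*j - 5/3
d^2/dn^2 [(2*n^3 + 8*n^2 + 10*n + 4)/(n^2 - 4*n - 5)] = 168/(n^3 - 15*n^2 + 75*n - 125)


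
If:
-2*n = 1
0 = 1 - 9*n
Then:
No Solution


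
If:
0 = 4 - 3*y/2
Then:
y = 8/3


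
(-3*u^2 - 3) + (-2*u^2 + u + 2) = -5*u^2 + u - 1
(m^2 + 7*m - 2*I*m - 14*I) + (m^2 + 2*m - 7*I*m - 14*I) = 2*m^2 + 9*m - 9*I*m - 28*I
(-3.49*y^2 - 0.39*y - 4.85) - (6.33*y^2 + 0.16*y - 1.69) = -9.82*y^2 - 0.55*y - 3.16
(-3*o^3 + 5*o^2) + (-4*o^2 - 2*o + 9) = -3*o^3 + o^2 - 2*o + 9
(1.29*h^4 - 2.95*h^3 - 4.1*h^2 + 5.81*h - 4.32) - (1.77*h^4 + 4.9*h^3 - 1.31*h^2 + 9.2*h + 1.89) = -0.48*h^4 - 7.85*h^3 - 2.79*h^2 - 3.39*h - 6.21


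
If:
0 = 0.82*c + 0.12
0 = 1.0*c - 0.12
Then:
No Solution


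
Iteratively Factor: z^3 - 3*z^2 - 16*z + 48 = (z - 4)*(z^2 + z - 12) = (z - 4)*(z + 4)*(z - 3)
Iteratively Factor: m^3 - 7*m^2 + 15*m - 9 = (m - 1)*(m^2 - 6*m + 9) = (m - 3)*(m - 1)*(m - 3)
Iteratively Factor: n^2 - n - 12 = (n - 4)*(n + 3)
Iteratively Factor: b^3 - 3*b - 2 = (b - 2)*(b^2 + 2*b + 1) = (b - 2)*(b + 1)*(b + 1)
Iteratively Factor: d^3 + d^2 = (d)*(d^2 + d) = d*(d + 1)*(d)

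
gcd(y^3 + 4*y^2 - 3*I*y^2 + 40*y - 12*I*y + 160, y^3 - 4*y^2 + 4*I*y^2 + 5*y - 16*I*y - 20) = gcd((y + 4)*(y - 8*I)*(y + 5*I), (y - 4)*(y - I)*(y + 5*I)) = y + 5*I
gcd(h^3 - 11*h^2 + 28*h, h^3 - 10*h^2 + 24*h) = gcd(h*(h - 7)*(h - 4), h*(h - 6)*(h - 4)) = h^2 - 4*h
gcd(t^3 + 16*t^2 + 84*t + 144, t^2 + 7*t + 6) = t + 6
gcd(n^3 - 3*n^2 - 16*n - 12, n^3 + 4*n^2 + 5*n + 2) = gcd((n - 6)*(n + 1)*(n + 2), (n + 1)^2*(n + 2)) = n^2 + 3*n + 2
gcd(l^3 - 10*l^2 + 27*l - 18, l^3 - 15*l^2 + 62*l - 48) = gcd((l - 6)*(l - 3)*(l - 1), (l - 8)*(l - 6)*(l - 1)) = l^2 - 7*l + 6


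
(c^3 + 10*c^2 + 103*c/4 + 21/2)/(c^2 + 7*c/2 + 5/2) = (4*c^3 + 40*c^2 + 103*c + 42)/(2*(2*c^2 + 7*c + 5))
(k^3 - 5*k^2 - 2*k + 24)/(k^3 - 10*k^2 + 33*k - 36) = (k + 2)/(k - 3)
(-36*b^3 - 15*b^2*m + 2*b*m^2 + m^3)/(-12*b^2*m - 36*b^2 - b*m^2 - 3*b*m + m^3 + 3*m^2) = (3*b + m)/(m + 3)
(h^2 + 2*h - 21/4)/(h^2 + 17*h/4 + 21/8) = 2*(2*h - 3)/(4*h + 3)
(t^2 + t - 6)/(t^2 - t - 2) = (t + 3)/(t + 1)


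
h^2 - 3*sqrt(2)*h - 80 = (h - 8*sqrt(2))*(h + 5*sqrt(2))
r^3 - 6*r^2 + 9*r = r*(r - 3)^2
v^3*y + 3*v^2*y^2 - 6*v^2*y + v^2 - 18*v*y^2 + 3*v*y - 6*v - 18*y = (v - 6)*(v + 3*y)*(v*y + 1)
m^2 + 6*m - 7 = (m - 1)*(m + 7)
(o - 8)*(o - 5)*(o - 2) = o^3 - 15*o^2 + 66*o - 80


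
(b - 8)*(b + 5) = b^2 - 3*b - 40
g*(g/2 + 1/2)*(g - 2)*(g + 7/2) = g^4/2 + 5*g^3/4 - 11*g^2/4 - 7*g/2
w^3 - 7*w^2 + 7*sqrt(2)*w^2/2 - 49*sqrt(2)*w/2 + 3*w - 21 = (w - 7)*(w + sqrt(2)/2)*(w + 3*sqrt(2))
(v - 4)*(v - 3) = v^2 - 7*v + 12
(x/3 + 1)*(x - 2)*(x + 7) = x^3/3 + 8*x^2/3 + x/3 - 14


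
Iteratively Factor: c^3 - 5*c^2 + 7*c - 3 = (c - 1)*(c^2 - 4*c + 3) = (c - 3)*(c - 1)*(c - 1)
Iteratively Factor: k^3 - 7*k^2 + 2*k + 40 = (k + 2)*(k^2 - 9*k + 20) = (k - 5)*(k + 2)*(k - 4)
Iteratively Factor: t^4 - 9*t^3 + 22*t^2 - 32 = (t - 4)*(t^3 - 5*t^2 + 2*t + 8) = (t - 4)^2*(t^2 - t - 2) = (t - 4)^2*(t + 1)*(t - 2)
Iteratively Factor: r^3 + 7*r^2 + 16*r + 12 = (r + 3)*(r^2 + 4*r + 4) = (r + 2)*(r + 3)*(r + 2)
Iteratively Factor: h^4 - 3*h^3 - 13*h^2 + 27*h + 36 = (h - 3)*(h^3 - 13*h - 12) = (h - 3)*(h + 1)*(h^2 - h - 12) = (h - 4)*(h - 3)*(h + 1)*(h + 3)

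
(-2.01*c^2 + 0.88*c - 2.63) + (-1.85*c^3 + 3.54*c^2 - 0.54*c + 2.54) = -1.85*c^3 + 1.53*c^2 + 0.34*c - 0.0899999999999999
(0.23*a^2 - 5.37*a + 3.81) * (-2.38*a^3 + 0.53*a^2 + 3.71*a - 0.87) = -0.5474*a^5 + 12.9025*a^4 - 11.0606*a^3 - 18.1035*a^2 + 18.807*a - 3.3147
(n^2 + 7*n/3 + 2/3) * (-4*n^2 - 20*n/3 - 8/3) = -4*n^4 - 16*n^3 - 188*n^2/9 - 32*n/3 - 16/9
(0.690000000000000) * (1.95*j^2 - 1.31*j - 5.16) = 1.3455*j^2 - 0.9039*j - 3.5604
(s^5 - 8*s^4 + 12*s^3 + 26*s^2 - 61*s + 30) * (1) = s^5 - 8*s^4 + 12*s^3 + 26*s^2 - 61*s + 30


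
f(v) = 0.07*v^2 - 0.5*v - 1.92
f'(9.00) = 0.76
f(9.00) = -0.75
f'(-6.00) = -1.34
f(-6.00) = 3.60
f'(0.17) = -0.48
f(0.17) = -2.00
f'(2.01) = -0.22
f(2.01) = -2.64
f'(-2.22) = -0.81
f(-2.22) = -0.47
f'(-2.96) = -0.91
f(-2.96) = 0.17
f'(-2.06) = -0.79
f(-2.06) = -0.59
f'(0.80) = -0.39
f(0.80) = -2.28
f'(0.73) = -0.40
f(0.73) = -2.25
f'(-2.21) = -0.81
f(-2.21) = -0.47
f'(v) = 0.14*v - 0.5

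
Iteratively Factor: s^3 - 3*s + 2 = (s + 2)*(s^2 - 2*s + 1) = (s - 1)*(s + 2)*(s - 1)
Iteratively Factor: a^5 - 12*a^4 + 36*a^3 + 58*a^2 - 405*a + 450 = (a - 2)*(a^4 - 10*a^3 + 16*a^2 + 90*a - 225) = (a - 2)*(a + 3)*(a^3 - 13*a^2 + 55*a - 75) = (a - 5)*(a - 2)*(a + 3)*(a^2 - 8*a + 15) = (a - 5)*(a - 3)*(a - 2)*(a + 3)*(a - 5)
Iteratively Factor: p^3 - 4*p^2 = (p - 4)*(p^2) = p*(p - 4)*(p)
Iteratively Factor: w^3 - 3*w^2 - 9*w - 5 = (w + 1)*(w^2 - 4*w - 5) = (w + 1)^2*(w - 5)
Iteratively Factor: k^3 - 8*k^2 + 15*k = (k)*(k^2 - 8*k + 15) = k*(k - 5)*(k - 3)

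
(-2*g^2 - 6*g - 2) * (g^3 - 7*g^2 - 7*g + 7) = -2*g^5 + 8*g^4 + 54*g^3 + 42*g^2 - 28*g - 14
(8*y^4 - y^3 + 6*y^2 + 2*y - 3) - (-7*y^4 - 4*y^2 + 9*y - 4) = 15*y^4 - y^3 + 10*y^2 - 7*y + 1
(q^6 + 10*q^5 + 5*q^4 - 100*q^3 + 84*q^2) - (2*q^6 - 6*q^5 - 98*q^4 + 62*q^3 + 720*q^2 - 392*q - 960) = -q^6 + 16*q^5 + 103*q^4 - 162*q^3 - 636*q^2 + 392*q + 960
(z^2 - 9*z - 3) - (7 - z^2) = 2*z^2 - 9*z - 10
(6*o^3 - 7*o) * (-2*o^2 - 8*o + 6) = -12*o^5 - 48*o^4 + 50*o^3 + 56*o^2 - 42*o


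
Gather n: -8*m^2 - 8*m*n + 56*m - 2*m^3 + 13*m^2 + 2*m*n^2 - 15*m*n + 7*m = -2*m^3 + 5*m^2 + 2*m*n^2 - 23*m*n + 63*m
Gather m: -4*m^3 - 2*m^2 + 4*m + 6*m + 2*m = -4*m^3 - 2*m^2 + 12*m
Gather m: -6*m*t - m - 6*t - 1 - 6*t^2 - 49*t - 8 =m*(-6*t - 1) - 6*t^2 - 55*t - 9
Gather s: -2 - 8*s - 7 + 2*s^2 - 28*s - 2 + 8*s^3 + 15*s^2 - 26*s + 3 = 8*s^3 + 17*s^2 - 62*s - 8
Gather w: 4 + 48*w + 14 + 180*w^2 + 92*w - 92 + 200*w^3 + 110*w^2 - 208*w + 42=200*w^3 + 290*w^2 - 68*w - 32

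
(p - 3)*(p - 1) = p^2 - 4*p + 3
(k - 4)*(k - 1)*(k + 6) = k^3 + k^2 - 26*k + 24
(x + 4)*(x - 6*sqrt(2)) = x^2 - 6*sqrt(2)*x + 4*x - 24*sqrt(2)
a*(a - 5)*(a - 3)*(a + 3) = a^4 - 5*a^3 - 9*a^2 + 45*a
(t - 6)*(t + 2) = t^2 - 4*t - 12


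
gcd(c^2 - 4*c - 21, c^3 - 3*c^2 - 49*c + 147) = c - 7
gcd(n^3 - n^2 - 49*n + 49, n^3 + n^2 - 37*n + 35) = n^2 + 6*n - 7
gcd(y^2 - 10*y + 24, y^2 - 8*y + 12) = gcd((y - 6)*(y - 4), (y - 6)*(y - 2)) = y - 6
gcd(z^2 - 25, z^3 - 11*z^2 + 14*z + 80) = z - 5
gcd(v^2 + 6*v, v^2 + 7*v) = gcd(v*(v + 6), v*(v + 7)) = v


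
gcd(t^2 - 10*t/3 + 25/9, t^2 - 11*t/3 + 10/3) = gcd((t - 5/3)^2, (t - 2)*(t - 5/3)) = t - 5/3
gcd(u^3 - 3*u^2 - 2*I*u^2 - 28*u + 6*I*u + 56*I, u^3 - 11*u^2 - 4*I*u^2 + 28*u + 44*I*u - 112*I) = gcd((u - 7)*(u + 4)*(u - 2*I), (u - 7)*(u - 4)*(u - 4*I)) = u - 7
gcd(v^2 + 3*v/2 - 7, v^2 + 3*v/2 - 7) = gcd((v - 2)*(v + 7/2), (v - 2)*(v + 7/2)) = v^2 + 3*v/2 - 7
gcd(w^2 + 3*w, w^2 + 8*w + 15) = w + 3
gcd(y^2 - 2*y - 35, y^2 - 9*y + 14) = y - 7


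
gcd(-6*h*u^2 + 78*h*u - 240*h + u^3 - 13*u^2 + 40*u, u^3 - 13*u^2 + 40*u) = u^2 - 13*u + 40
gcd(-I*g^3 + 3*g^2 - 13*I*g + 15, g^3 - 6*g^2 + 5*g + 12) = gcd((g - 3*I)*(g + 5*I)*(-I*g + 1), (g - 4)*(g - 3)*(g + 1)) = 1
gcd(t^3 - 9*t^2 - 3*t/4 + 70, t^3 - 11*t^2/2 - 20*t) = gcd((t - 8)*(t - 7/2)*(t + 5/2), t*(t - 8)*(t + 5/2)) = t^2 - 11*t/2 - 20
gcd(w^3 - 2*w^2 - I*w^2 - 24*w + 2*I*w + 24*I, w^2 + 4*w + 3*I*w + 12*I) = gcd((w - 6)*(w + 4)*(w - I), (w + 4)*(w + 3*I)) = w + 4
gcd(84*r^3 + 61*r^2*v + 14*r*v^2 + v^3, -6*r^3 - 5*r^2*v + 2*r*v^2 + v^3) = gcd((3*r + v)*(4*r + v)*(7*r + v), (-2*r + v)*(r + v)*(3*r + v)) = 3*r + v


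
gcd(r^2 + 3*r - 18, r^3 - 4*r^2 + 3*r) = r - 3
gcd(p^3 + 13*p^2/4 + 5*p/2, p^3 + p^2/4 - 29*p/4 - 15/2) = p^2 + 13*p/4 + 5/2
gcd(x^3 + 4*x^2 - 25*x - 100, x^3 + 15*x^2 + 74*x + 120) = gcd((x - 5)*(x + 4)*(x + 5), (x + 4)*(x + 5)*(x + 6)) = x^2 + 9*x + 20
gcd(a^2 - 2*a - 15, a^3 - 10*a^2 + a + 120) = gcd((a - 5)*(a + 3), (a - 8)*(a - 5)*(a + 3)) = a^2 - 2*a - 15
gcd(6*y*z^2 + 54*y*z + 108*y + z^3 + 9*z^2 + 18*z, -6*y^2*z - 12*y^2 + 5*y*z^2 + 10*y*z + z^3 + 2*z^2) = 6*y + z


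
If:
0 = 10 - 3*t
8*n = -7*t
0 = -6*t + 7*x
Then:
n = -35/12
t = 10/3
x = 20/7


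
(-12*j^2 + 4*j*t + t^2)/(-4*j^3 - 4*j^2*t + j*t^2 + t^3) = (6*j + t)/(2*j^2 + 3*j*t + t^2)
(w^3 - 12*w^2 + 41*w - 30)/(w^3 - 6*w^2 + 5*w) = (w - 6)/w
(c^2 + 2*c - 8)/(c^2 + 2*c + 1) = (c^2 + 2*c - 8)/(c^2 + 2*c + 1)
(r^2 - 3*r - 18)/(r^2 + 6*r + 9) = (r - 6)/(r + 3)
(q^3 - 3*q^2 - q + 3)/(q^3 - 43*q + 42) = (q^2 - 2*q - 3)/(q^2 + q - 42)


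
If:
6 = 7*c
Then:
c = 6/7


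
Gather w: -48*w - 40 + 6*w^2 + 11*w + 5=6*w^2 - 37*w - 35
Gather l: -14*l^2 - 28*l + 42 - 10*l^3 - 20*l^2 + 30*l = -10*l^3 - 34*l^2 + 2*l + 42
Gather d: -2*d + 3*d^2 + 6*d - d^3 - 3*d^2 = -d^3 + 4*d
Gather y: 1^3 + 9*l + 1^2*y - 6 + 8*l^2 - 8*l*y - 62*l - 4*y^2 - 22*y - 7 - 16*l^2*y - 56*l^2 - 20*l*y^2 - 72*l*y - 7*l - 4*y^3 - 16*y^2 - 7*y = -48*l^2 - 60*l - 4*y^3 + y^2*(-20*l - 20) + y*(-16*l^2 - 80*l - 28) - 12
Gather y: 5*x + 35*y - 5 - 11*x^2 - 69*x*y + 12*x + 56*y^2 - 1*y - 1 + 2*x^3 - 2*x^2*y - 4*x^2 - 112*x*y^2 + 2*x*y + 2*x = 2*x^3 - 15*x^2 + 19*x + y^2*(56 - 112*x) + y*(-2*x^2 - 67*x + 34) - 6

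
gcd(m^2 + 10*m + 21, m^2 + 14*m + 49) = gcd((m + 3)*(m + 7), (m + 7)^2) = m + 7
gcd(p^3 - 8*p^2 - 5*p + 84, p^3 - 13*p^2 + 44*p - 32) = p - 4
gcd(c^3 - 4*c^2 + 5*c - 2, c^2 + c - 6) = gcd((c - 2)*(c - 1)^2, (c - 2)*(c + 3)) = c - 2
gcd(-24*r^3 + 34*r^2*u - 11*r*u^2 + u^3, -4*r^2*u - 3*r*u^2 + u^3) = 4*r - u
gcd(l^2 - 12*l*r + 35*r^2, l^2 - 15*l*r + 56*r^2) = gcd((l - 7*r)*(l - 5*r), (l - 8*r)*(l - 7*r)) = -l + 7*r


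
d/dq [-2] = 0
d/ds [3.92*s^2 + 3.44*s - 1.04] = 7.84*s + 3.44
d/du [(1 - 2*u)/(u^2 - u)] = (-2*u*(u - 1) + (2*u - 1)^2)/(u^2*(u - 1)^2)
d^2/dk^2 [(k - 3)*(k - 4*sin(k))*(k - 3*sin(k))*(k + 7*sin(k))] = -74*k^2*cos(2*k) + 12*k^2 - 63*k*sin(k) - 148*k*sin(2*k) + 189*k*sin(3*k) + 222*k*cos(2*k) - 18*k + 189*sin(k) + 222*sin(2*k) - 567*sin(3*k) + 126*cos(k) + 37*cos(2*k) - 126*cos(3*k) - 37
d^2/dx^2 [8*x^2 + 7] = 16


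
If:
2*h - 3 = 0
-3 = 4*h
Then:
No Solution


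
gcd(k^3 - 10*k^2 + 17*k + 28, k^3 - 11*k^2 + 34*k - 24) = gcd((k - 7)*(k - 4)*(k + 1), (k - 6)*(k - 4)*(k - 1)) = k - 4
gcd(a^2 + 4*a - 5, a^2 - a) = a - 1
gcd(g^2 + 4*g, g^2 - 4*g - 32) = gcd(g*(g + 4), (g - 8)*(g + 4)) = g + 4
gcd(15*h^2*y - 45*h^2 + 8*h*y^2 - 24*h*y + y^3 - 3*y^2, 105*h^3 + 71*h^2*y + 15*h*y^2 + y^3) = 15*h^2 + 8*h*y + y^2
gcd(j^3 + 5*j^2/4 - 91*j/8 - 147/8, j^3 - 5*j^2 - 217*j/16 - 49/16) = j + 7/4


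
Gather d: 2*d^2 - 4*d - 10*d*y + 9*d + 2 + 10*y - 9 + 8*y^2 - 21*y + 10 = 2*d^2 + d*(5 - 10*y) + 8*y^2 - 11*y + 3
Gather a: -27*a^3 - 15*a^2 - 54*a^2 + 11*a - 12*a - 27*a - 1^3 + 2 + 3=-27*a^3 - 69*a^2 - 28*a + 4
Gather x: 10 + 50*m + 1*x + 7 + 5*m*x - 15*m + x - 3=35*m + x*(5*m + 2) + 14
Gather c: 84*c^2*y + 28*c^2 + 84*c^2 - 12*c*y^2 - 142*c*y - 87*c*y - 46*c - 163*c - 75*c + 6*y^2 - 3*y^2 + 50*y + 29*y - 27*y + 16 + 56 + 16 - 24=c^2*(84*y + 112) + c*(-12*y^2 - 229*y - 284) + 3*y^2 + 52*y + 64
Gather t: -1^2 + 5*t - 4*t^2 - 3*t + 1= -4*t^2 + 2*t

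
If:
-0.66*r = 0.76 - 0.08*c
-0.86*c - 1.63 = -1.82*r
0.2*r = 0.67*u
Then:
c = -5.83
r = -1.86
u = -0.55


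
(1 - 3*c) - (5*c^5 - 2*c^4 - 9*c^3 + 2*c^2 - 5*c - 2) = -5*c^5 + 2*c^4 + 9*c^3 - 2*c^2 + 2*c + 3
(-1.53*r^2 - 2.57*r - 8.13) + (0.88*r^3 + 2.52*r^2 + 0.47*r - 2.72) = 0.88*r^3 + 0.99*r^2 - 2.1*r - 10.85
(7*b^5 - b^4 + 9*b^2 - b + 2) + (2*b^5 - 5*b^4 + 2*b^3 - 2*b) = 9*b^5 - 6*b^4 + 2*b^3 + 9*b^2 - 3*b + 2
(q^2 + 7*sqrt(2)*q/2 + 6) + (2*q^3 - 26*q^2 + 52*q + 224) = 2*q^3 - 25*q^2 + 7*sqrt(2)*q/2 + 52*q + 230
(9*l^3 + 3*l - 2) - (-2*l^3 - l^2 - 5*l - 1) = 11*l^3 + l^2 + 8*l - 1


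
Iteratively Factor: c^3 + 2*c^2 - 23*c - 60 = (c + 3)*(c^2 - c - 20) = (c + 3)*(c + 4)*(c - 5)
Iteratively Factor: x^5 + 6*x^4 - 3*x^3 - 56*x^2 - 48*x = (x)*(x^4 + 6*x^3 - 3*x^2 - 56*x - 48) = x*(x + 4)*(x^3 + 2*x^2 - 11*x - 12) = x*(x + 4)^2*(x^2 - 2*x - 3) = x*(x - 3)*(x + 4)^2*(x + 1)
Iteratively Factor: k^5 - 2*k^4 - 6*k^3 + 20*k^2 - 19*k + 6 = (k - 2)*(k^4 - 6*k^2 + 8*k - 3) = (k - 2)*(k + 3)*(k^3 - 3*k^2 + 3*k - 1) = (k - 2)*(k - 1)*(k + 3)*(k^2 - 2*k + 1) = (k - 2)*(k - 1)^2*(k + 3)*(k - 1)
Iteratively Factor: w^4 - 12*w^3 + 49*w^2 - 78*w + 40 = (w - 2)*(w^3 - 10*w^2 + 29*w - 20) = (w - 2)*(w - 1)*(w^2 - 9*w + 20) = (w - 5)*(w - 2)*(w - 1)*(w - 4)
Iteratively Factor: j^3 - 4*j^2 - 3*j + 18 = (j - 3)*(j^2 - j - 6) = (j - 3)*(j + 2)*(j - 3)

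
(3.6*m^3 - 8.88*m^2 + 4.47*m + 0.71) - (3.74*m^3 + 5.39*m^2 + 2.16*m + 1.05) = -0.14*m^3 - 14.27*m^2 + 2.31*m - 0.34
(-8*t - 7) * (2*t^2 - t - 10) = -16*t^3 - 6*t^2 + 87*t + 70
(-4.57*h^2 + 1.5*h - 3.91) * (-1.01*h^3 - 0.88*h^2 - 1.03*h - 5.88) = 4.6157*h^5 + 2.5066*h^4 + 7.3362*h^3 + 28.7674*h^2 - 4.7927*h + 22.9908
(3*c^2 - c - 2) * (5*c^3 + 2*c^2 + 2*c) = 15*c^5 + c^4 - 6*c^3 - 6*c^2 - 4*c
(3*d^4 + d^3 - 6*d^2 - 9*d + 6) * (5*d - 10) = 15*d^5 - 25*d^4 - 40*d^3 + 15*d^2 + 120*d - 60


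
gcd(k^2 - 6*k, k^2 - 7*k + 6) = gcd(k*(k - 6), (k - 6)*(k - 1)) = k - 6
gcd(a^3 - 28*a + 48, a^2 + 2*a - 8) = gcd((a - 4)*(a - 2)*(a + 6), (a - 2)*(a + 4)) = a - 2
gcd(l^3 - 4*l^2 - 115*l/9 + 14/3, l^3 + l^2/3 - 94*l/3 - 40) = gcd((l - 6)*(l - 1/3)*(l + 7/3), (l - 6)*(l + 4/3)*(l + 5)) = l - 6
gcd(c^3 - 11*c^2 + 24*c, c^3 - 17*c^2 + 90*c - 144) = c^2 - 11*c + 24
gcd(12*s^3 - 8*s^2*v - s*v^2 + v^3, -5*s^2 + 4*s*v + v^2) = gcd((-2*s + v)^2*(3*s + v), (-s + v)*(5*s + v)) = 1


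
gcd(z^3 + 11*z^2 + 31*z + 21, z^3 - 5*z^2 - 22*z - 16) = z + 1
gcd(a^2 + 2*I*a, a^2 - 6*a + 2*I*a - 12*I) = a + 2*I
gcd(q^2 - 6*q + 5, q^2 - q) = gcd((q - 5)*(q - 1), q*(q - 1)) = q - 1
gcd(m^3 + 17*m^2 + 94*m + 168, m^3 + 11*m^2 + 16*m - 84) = m^2 + 13*m + 42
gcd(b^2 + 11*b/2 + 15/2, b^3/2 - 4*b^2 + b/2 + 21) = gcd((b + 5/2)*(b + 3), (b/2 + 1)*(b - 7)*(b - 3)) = 1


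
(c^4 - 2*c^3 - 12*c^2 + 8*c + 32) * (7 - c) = -c^5 + 9*c^4 - 2*c^3 - 92*c^2 + 24*c + 224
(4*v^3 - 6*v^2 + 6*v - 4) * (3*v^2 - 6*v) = 12*v^5 - 42*v^4 + 54*v^3 - 48*v^2 + 24*v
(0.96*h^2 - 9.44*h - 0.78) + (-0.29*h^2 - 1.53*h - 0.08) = 0.67*h^2 - 10.97*h - 0.86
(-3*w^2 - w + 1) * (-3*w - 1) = 9*w^3 + 6*w^2 - 2*w - 1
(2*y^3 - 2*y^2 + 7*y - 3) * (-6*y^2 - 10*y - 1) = -12*y^5 - 8*y^4 - 24*y^3 - 50*y^2 + 23*y + 3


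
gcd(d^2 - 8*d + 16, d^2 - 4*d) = d - 4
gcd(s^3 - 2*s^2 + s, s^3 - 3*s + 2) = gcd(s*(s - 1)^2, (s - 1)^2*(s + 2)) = s^2 - 2*s + 1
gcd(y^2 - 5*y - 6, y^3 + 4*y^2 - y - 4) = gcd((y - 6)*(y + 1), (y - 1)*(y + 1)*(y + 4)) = y + 1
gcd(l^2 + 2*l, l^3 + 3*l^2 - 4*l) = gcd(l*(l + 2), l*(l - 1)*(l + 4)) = l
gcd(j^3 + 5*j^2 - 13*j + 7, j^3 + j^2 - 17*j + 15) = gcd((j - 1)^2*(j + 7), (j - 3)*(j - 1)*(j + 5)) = j - 1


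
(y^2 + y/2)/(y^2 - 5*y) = (y + 1/2)/(y - 5)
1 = 1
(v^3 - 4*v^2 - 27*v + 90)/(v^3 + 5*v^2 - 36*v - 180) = (v - 3)/(v + 6)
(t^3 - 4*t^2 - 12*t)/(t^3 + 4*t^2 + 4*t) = (t - 6)/(t + 2)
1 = 1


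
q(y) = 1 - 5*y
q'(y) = -5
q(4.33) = -20.65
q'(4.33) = -5.00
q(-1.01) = 6.05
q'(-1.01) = -5.00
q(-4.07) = 21.35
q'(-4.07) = -5.00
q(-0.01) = 1.05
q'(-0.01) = -5.00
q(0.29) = -0.45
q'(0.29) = -5.00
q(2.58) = -11.90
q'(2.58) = -5.00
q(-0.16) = 1.80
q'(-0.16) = -5.00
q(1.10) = -4.50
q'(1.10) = -5.00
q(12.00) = -59.00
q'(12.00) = -5.00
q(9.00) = -44.00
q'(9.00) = -5.00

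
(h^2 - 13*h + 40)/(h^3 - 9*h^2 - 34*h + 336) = (h - 5)/(h^2 - h - 42)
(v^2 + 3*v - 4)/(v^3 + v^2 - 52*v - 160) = (v - 1)/(v^2 - 3*v - 40)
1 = 1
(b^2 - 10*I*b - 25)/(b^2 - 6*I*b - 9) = (-b^2 + 10*I*b + 25)/(-b^2 + 6*I*b + 9)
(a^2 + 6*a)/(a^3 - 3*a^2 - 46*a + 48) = a/(a^2 - 9*a + 8)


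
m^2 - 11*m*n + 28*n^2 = (m - 7*n)*(m - 4*n)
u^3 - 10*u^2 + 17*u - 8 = (u - 8)*(u - 1)^2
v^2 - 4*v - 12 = (v - 6)*(v + 2)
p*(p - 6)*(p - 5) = p^3 - 11*p^2 + 30*p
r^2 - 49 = (r - 7)*(r + 7)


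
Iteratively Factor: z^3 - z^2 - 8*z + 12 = (z - 2)*(z^2 + z - 6) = (z - 2)*(z + 3)*(z - 2)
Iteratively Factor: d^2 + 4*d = (d + 4)*(d)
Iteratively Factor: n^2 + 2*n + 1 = (n + 1)*(n + 1)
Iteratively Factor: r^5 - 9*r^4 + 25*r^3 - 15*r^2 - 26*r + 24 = (r - 4)*(r^4 - 5*r^3 + 5*r^2 + 5*r - 6) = (r - 4)*(r + 1)*(r^3 - 6*r^2 + 11*r - 6) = (r - 4)*(r - 1)*(r + 1)*(r^2 - 5*r + 6) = (r - 4)*(r - 3)*(r - 1)*(r + 1)*(r - 2)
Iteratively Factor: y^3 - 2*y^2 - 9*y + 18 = (y - 2)*(y^2 - 9) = (y - 2)*(y + 3)*(y - 3)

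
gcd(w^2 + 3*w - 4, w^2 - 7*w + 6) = w - 1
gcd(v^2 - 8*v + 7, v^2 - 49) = v - 7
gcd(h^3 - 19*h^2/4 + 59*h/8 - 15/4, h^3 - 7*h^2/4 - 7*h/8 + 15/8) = h^2 - 11*h/4 + 15/8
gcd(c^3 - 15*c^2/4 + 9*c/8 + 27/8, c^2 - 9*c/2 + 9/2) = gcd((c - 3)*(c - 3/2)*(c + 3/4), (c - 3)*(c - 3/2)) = c^2 - 9*c/2 + 9/2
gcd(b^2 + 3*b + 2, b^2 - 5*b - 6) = b + 1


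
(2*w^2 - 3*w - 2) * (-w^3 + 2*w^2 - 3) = -2*w^5 + 7*w^4 - 4*w^3 - 10*w^2 + 9*w + 6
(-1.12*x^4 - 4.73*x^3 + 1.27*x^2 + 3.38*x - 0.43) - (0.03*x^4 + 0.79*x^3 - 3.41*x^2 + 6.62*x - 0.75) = -1.15*x^4 - 5.52*x^3 + 4.68*x^2 - 3.24*x + 0.32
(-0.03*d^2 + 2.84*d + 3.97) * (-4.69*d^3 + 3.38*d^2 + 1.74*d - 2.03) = 0.1407*d^5 - 13.421*d^4 - 9.0723*d^3 + 18.4211*d^2 + 1.1426*d - 8.0591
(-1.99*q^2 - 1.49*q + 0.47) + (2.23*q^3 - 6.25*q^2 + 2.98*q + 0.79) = 2.23*q^3 - 8.24*q^2 + 1.49*q + 1.26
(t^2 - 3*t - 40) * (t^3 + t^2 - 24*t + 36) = t^5 - 2*t^4 - 67*t^3 + 68*t^2 + 852*t - 1440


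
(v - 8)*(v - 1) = v^2 - 9*v + 8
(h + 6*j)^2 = h^2 + 12*h*j + 36*j^2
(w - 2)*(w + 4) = w^2 + 2*w - 8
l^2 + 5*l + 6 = (l + 2)*(l + 3)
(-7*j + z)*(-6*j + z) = 42*j^2 - 13*j*z + z^2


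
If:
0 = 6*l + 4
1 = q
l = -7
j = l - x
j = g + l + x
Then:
No Solution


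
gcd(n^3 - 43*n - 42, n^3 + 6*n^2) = n + 6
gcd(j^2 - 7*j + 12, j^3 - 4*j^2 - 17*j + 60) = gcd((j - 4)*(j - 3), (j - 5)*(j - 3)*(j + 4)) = j - 3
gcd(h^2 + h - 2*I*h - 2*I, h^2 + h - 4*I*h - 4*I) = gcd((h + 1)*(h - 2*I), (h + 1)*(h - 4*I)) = h + 1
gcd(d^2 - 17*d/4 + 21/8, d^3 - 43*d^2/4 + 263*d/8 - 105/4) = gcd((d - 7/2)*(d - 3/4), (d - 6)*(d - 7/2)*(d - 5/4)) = d - 7/2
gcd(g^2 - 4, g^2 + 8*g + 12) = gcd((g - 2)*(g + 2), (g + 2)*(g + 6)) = g + 2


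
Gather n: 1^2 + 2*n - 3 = 2*n - 2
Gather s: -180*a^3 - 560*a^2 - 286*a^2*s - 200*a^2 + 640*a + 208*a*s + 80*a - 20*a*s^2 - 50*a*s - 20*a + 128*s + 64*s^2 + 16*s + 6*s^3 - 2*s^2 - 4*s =-180*a^3 - 760*a^2 + 700*a + 6*s^3 + s^2*(62 - 20*a) + s*(-286*a^2 + 158*a + 140)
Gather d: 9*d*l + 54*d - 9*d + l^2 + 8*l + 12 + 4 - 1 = d*(9*l + 45) + l^2 + 8*l + 15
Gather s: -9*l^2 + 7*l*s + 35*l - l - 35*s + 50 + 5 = -9*l^2 + 34*l + s*(7*l - 35) + 55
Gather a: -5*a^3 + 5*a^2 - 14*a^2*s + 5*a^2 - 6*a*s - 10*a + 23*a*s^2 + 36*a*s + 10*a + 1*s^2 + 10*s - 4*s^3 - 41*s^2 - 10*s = -5*a^3 + a^2*(10 - 14*s) + a*(23*s^2 + 30*s) - 4*s^3 - 40*s^2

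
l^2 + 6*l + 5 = (l + 1)*(l + 5)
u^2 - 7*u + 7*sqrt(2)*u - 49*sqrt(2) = (u - 7)*(u + 7*sqrt(2))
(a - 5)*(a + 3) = a^2 - 2*a - 15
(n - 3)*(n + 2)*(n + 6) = n^3 + 5*n^2 - 12*n - 36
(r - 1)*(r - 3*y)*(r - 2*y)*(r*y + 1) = r^4*y - 5*r^3*y^2 - r^3*y + r^3 + 6*r^2*y^3 + 5*r^2*y^2 - 5*r^2*y - r^2 - 6*r*y^3 + 6*r*y^2 + 5*r*y - 6*y^2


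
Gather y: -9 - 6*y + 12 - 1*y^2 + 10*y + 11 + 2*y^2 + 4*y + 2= y^2 + 8*y + 16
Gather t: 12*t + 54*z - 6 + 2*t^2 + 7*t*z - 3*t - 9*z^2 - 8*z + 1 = 2*t^2 + t*(7*z + 9) - 9*z^2 + 46*z - 5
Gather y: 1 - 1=0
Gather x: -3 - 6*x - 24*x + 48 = 45 - 30*x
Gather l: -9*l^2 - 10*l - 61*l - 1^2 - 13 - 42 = -9*l^2 - 71*l - 56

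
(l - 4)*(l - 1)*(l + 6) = l^3 + l^2 - 26*l + 24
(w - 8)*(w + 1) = w^2 - 7*w - 8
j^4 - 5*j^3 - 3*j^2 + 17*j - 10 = (j - 5)*(j - 1)^2*(j + 2)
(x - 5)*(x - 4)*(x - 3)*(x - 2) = x^4 - 14*x^3 + 71*x^2 - 154*x + 120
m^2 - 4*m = m*(m - 4)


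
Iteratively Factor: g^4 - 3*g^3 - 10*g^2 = (g - 5)*(g^3 + 2*g^2) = (g - 5)*(g + 2)*(g^2) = g*(g - 5)*(g + 2)*(g)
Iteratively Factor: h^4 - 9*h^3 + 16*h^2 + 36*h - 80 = (h - 2)*(h^3 - 7*h^2 + 2*h + 40) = (h - 5)*(h - 2)*(h^2 - 2*h - 8) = (h - 5)*(h - 4)*(h - 2)*(h + 2)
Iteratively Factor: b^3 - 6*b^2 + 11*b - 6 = (b - 1)*(b^2 - 5*b + 6) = (b - 3)*(b - 1)*(b - 2)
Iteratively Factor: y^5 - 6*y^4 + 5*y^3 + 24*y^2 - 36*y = (y - 3)*(y^4 - 3*y^3 - 4*y^2 + 12*y) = (y - 3)*(y + 2)*(y^3 - 5*y^2 + 6*y) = (y - 3)*(y - 2)*(y + 2)*(y^2 - 3*y) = y*(y - 3)*(y - 2)*(y + 2)*(y - 3)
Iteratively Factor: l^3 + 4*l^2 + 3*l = (l + 1)*(l^2 + 3*l) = (l + 1)*(l + 3)*(l)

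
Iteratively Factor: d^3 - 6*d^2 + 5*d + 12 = (d - 3)*(d^2 - 3*d - 4) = (d - 4)*(d - 3)*(d + 1)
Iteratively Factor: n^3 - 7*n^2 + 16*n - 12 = (n - 2)*(n^2 - 5*n + 6) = (n - 2)^2*(n - 3)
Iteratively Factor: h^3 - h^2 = (h)*(h^2 - h) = h*(h - 1)*(h)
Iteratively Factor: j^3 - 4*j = (j + 2)*(j^2 - 2*j) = (j - 2)*(j + 2)*(j)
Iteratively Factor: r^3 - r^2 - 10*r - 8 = (r + 1)*(r^2 - 2*r - 8) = (r + 1)*(r + 2)*(r - 4)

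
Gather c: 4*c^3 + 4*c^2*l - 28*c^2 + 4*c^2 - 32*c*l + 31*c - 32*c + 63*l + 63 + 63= 4*c^3 + c^2*(4*l - 24) + c*(-32*l - 1) + 63*l + 126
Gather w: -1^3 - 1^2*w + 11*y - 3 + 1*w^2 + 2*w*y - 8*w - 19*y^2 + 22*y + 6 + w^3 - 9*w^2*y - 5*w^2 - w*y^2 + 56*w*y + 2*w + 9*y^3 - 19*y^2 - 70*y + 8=w^3 + w^2*(-9*y - 4) + w*(-y^2 + 58*y - 7) + 9*y^3 - 38*y^2 - 37*y + 10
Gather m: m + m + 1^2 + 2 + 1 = 2*m + 4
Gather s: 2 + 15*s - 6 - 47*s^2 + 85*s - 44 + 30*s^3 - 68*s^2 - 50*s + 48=30*s^3 - 115*s^2 + 50*s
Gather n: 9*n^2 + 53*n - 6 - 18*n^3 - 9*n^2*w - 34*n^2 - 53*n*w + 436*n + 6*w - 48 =-18*n^3 + n^2*(-9*w - 25) + n*(489 - 53*w) + 6*w - 54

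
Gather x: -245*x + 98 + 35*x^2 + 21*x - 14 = 35*x^2 - 224*x + 84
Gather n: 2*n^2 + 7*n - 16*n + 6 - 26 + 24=2*n^2 - 9*n + 4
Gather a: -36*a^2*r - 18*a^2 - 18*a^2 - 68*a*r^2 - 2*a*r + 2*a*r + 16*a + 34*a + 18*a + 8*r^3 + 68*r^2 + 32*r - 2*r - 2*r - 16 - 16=a^2*(-36*r - 36) + a*(68 - 68*r^2) + 8*r^3 + 68*r^2 + 28*r - 32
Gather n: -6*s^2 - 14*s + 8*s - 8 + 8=-6*s^2 - 6*s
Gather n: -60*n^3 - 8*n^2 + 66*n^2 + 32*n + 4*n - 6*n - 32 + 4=-60*n^3 + 58*n^2 + 30*n - 28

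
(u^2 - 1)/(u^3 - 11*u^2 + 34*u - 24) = (u + 1)/(u^2 - 10*u + 24)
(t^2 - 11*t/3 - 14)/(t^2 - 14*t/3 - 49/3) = (t - 6)/(t - 7)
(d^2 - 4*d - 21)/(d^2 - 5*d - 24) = (d - 7)/(d - 8)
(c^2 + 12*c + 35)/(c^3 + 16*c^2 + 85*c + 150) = (c + 7)/(c^2 + 11*c + 30)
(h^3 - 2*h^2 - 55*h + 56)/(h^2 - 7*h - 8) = (h^2 + 6*h - 7)/(h + 1)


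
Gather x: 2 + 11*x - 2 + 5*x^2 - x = 5*x^2 + 10*x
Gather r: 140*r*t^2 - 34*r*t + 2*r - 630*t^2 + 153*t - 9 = r*(140*t^2 - 34*t + 2) - 630*t^2 + 153*t - 9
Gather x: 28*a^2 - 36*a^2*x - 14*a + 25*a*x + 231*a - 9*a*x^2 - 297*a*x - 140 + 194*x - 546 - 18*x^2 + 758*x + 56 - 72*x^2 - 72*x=28*a^2 + 217*a + x^2*(-9*a - 90) + x*(-36*a^2 - 272*a + 880) - 630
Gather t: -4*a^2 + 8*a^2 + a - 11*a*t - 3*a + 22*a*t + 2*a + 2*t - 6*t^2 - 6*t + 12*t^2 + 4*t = 4*a^2 + 11*a*t + 6*t^2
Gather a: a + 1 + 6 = a + 7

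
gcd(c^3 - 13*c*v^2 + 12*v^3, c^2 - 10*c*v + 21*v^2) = -c + 3*v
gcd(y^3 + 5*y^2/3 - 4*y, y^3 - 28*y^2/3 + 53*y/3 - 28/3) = y - 4/3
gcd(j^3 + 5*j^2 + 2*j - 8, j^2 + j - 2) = j^2 + j - 2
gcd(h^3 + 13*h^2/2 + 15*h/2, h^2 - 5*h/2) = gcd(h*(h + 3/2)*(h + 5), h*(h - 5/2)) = h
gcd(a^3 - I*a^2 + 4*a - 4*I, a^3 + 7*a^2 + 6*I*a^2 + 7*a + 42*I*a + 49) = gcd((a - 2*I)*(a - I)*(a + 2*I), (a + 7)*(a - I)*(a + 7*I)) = a - I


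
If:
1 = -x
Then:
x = -1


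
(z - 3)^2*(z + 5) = z^3 - z^2 - 21*z + 45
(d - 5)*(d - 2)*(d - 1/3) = d^3 - 22*d^2/3 + 37*d/3 - 10/3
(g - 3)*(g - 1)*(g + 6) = g^3 + 2*g^2 - 21*g + 18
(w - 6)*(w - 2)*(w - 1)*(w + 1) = w^4 - 8*w^3 + 11*w^2 + 8*w - 12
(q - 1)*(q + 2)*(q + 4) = q^3 + 5*q^2 + 2*q - 8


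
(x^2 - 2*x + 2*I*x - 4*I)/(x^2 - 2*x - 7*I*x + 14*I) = (x + 2*I)/(x - 7*I)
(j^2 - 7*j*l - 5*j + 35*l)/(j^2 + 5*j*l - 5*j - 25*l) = (j - 7*l)/(j + 5*l)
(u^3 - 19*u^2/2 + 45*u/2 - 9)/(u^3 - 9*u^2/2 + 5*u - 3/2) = (u - 6)/(u - 1)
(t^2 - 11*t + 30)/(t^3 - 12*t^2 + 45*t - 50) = (t - 6)/(t^2 - 7*t + 10)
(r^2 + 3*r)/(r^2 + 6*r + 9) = r/(r + 3)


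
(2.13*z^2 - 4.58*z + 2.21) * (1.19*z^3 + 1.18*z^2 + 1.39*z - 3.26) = 2.5347*z^5 - 2.9368*z^4 + 0.186199999999999*z^3 - 10.7022*z^2 + 18.0027*z - 7.2046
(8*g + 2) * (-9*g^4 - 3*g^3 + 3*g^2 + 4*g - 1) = -72*g^5 - 42*g^4 + 18*g^3 + 38*g^2 - 2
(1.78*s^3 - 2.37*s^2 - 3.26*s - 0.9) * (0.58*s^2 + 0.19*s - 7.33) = 1.0324*s^5 - 1.0364*s^4 - 15.3885*s^3 + 16.2307*s^2 + 23.7248*s + 6.597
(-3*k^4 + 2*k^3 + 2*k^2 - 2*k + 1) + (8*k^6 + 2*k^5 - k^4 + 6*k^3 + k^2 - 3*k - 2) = 8*k^6 + 2*k^5 - 4*k^4 + 8*k^3 + 3*k^2 - 5*k - 1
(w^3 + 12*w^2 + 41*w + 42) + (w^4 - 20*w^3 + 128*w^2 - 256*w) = w^4 - 19*w^3 + 140*w^2 - 215*w + 42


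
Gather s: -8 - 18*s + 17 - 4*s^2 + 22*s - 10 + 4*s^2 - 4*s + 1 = 0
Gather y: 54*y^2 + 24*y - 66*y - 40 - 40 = 54*y^2 - 42*y - 80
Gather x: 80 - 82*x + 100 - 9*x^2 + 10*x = -9*x^2 - 72*x + 180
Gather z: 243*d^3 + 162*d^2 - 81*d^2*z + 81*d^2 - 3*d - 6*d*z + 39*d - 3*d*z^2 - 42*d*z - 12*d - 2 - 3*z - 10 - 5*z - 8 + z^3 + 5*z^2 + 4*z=243*d^3 + 243*d^2 + 24*d + z^3 + z^2*(5 - 3*d) + z*(-81*d^2 - 48*d - 4) - 20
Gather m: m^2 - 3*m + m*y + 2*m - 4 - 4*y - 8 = m^2 + m*(y - 1) - 4*y - 12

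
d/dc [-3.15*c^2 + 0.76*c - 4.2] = 0.76 - 6.3*c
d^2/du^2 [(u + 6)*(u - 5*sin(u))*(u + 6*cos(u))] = 5*u^2*sin(u) - 6*u^2*cos(u) + 6*u*sin(u) + 60*u*sin(2*u) - 56*u*cos(u) + 6*u - 82*sin(u) + 360*sin(2*u) - 48*cos(u) - 60*cos(2*u) + 12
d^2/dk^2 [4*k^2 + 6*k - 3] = 8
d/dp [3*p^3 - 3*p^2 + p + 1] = 9*p^2 - 6*p + 1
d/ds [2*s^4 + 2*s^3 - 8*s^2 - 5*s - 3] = 8*s^3 + 6*s^2 - 16*s - 5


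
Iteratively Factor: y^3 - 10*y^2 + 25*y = (y - 5)*(y^2 - 5*y) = y*(y - 5)*(y - 5)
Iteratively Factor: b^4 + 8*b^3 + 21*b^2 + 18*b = (b + 3)*(b^3 + 5*b^2 + 6*b) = (b + 2)*(b + 3)*(b^2 + 3*b) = b*(b + 2)*(b + 3)*(b + 3)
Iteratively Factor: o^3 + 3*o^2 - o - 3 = (o + 1)*(o^2 + 2*o - 3) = (o - 1)*(o + 1)*(o + 3)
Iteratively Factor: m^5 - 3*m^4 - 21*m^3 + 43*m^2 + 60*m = (m)*(m^4 - 3*m^3 - 21*m^2 + 43*m + 60) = m*(m - 5)*(m^3 + 2*m^2 - 11*m - 12) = m*(m - 5)*(m + 4)*(m^2 - 2*m - 3) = m*(m - 5)*(m + 1)*(m + 4)*(m - 3)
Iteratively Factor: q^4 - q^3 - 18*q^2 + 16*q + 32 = (q - 2)*(q^3 + q^2 - 16*q - 16) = (q - 4)*(q - 2)*(q^2 + 5*q + 4) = (q - 4)*(q - 2)*(q + 1)*(q + 4)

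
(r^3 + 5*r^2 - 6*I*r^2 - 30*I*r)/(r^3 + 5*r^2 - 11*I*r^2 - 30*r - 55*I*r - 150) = r/(r - 5*I)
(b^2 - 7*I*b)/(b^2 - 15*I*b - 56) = b/(b - 8*I)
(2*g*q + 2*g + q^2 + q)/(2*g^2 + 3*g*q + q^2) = (q + 1)/(g + q)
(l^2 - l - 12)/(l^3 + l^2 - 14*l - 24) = 1/(l + 2)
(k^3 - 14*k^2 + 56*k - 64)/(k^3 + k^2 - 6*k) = (k^2 - 12*k + 32)/(k*(k + 3))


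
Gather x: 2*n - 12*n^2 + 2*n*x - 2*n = -12*n^2 + 2*n*x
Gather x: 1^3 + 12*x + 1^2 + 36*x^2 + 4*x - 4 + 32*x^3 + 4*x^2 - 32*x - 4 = 32*x^3 + 40*x^2 - 16*x - 6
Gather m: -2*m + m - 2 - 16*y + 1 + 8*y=-m - 8*y - 1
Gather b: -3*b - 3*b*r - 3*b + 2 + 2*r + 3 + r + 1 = b*(-3*r - 6) + 3*r + 6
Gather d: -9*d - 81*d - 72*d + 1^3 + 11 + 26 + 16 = 54 - 162*d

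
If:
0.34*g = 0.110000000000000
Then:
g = 0.32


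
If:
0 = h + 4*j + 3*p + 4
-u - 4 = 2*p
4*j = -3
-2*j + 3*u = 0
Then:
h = 17/4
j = -3/4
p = -7/4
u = -1/2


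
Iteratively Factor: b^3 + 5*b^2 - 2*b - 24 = (b + 4)*(b^2 + b - 6) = (b - 2)*(b + 4)*(b + 3)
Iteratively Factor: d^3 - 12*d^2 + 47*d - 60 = (d - 4)*(d^2 - 8*d + 15) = (d - 5)*(d - 4)*(d - 3)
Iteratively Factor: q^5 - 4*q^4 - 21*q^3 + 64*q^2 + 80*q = (q + 1)*(q^4 - 5*q^3 - 16*q^2 + 80*q) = (q - 5)*(q + 1)*(q^3 - 16*q) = (q - 5)*(q + 1)*(q + 4)*(q^2 - 4*q) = (q - 5)*(q - 4)*(q + 1)*(q + 4)*(q)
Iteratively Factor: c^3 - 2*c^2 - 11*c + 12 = (c + 3)*(c^2 - 5*c + 4) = (c - 4)*(c + 3)*(c - 1)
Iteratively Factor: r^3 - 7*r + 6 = (r - 2)*(r^2 + 2*r - 3) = (r - 2)*(r + 3)*(r - 1)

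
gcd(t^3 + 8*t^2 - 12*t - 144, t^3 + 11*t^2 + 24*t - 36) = t^2 + 12*t + 36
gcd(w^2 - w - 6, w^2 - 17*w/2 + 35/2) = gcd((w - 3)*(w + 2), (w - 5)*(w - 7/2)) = 1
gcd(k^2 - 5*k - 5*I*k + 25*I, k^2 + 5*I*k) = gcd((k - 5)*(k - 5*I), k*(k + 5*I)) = 1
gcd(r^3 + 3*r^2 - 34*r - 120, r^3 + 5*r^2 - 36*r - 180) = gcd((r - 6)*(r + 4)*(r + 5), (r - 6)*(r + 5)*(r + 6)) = r^2 - r - 30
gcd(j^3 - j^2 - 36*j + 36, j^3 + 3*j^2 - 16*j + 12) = j^2 + 5*j - 6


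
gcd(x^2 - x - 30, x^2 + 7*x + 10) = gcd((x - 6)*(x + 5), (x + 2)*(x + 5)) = x + 5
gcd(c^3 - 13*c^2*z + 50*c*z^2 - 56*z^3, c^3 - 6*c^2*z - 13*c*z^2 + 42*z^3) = c^2 - 9*c*z + 14*z^2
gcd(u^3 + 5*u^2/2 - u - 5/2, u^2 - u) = u - 1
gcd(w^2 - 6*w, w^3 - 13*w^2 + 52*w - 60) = w - 6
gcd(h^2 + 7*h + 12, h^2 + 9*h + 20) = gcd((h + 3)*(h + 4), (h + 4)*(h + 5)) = h + 4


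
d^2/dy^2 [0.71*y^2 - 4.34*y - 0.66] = 1.42000000000000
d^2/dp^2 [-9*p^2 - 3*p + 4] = -18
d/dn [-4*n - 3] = -4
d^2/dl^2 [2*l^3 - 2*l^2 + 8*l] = 12*l - 4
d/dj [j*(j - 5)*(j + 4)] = 3*j^2 - 2*j - 20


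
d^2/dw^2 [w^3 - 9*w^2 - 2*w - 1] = 6*w - 18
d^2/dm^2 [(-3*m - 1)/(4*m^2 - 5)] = 8*(-16*m^2*(3*m + 1) + (9*m + 1)*(4*m^2 - 5))/(4*m^2 - 5)^3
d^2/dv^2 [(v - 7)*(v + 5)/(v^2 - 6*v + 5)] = 8*(v^3 - 30*v^2 + 165*v - 280)/(v^6 - 18*v^5 + 123*v^4 - 396*v^3 + 615*v^2 - 450*v + 125)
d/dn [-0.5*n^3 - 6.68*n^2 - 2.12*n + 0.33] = -1.5*n^2 - 13.36*n - 2.12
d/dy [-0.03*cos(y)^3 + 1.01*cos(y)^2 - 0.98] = (0.09*cos(y) - 2.02)*sin(y)*cos(y)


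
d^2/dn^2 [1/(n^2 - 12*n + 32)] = 2*(-n^2 + 12*n + 4*(n - 6)^2 - 32)/(n^2 - 12*n + 32)^3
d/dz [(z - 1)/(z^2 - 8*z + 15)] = (z^2 - 8*z - 2*(z - 4)*(z - 1) + 15)/(z^2 - 8*z + 15)^2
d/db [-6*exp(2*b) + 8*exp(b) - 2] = (8 - 12*exp(b))*exp(b)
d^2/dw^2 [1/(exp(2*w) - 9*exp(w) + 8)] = ((9 - 4*exp(w))*(exp(2*w) - 9*exp(w) + 8) + 2*(2*exp(w) - 9)^2*exp(w))*exp(w)/(exp(2*w) - 9*exp(w) + 8)^3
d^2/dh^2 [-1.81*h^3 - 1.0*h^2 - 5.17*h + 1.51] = -10.86*h - 2.0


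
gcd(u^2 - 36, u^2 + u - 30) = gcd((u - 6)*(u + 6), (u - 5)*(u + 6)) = u + 6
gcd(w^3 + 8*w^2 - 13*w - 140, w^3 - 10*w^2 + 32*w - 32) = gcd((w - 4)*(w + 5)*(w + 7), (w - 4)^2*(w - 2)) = w - 4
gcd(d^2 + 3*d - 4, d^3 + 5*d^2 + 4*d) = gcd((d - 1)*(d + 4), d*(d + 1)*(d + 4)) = d + 4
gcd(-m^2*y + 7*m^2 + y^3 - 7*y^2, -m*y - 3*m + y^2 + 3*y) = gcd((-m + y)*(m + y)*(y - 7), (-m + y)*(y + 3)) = -m + y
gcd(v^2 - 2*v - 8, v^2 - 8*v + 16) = v - 4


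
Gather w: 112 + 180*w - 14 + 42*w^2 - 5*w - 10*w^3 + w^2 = -10*w^3 + 43*w^2 + 175*w + 98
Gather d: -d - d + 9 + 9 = 18 - 2*d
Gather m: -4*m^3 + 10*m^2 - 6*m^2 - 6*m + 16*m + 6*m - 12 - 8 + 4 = -4*m^3 + 4*m^2 + 16*m - 16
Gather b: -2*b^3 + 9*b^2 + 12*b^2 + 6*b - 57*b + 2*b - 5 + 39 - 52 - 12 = -2*b^3 + 21*b^2 - 49*b - 30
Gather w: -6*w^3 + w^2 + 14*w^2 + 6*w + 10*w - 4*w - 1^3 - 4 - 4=-6*w^3 + 15*w^2 + 12*w - 9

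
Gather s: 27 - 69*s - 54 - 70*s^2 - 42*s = -70*s^2 - 111*s - 27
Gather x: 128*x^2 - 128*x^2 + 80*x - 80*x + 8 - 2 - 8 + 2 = 0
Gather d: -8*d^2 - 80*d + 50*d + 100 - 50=-8*d^2 - 30*d + 50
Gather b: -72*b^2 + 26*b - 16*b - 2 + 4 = -72*b^2 + 10*b + 2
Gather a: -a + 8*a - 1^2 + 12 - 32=7*a - 21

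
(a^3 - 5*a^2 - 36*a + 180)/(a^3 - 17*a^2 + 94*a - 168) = (a^2 + a - 30)/(a^2 - 11*a + 28)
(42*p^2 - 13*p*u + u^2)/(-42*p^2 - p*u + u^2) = (-6*p + u)/(6*p + u)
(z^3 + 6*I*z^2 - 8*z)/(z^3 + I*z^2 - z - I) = z*(z^2 + 6*I*z - 8)/(z^3 + I*z^2 - z - I)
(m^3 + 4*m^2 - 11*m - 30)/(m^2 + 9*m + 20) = (m^2 - m - 6)/(m + 4)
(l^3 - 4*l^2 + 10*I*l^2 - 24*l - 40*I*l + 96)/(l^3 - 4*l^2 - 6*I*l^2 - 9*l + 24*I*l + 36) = (l^2 + 10*I*l - 24)/(l^2 - 6*I*l - 9)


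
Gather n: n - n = 0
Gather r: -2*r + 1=1 - 2*r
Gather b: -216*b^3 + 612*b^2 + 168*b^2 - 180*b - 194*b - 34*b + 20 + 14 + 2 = -216*b^3 + 780*b^2 - 408*b + 36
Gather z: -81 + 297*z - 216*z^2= -216*z^2 + 297*z - 81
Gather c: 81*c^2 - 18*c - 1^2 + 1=81*c^2 - 18*c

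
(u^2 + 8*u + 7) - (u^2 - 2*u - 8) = 10*u + 15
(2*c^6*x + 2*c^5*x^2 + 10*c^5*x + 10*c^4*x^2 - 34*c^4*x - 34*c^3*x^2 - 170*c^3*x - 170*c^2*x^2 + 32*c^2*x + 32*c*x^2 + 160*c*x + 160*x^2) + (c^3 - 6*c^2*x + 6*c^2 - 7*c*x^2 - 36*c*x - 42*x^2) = 2*c^6*x + 2*c^5*x^2 + 10*c^5*x + 10*c^4*x^2 - 34*c^4*x - 34*c^3*x^2 - 170*c^3*x + c^3 - 170*c^2*x^2 + 26*c^2*x + 6*c^2 + 25*c*x^2 + 124*c*x + 118*x^2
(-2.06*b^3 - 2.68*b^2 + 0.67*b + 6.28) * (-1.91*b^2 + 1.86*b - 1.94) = 3.9346*b^5 + 1.2872*b^4 - 2.2681*b^3 - 5.5494*b^2 + 10.381*b - 12.1832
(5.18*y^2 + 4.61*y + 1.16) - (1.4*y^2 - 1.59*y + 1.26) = 3.78*y^2 + 6.2*y - 0.1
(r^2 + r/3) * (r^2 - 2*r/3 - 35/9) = r^4 - r^3/3 - 37*r^2/9 - 35*r/27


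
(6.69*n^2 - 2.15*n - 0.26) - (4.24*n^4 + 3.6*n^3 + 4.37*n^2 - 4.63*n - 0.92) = -4.24*n^4 - 3.6*n^3 + 2.32*n^2 + 2.48*n + 0.66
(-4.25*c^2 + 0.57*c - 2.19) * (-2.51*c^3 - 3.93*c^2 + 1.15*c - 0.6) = 10.6675*c^5 + 15.2718*c^4 - 1.6307*c^3 + 11.8122*c^2 - 2.8605*c + 1.314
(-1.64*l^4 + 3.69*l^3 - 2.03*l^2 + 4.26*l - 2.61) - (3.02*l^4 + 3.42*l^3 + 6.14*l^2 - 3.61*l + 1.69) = -4.66*l^4 + 0.27*l^3 - 8.17*l^2 + 7.87*l - 4.3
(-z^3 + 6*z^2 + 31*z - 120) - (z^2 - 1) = -z^3 + 5*z^2 + 31*z - 119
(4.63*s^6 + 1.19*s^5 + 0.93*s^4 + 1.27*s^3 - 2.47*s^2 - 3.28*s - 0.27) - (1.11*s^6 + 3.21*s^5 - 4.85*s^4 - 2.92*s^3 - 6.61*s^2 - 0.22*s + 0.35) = 3.52*s^6 - 2.02*s^5 + 5.78*s^4 + 4.19*s^3 + 4.14*s^2 - 3.06*s - 0.62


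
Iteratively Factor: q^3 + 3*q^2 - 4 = (q - 1)*(q^2 + 4*q + 4) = (q - 1)*(q + 2)*(q + 2)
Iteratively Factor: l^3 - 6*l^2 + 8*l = (l - 2)*(l^2 - 4*l) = l*(l - 2)*(l - 4)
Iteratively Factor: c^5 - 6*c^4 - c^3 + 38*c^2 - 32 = (c - 4)*(c^4 - 2*c^3 - 9*c^2 + 2*c + 8) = (c - 4)*(c - 1)*(c^3 - c^2 - 10*c - 8) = (c - 4)^2*(c - 1)*(c^2 + 3*c + 2) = (c - 4)^2*(c - 1)*(c + 2)*(c + 1)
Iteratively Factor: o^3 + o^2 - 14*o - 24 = (o - 4)*(o^2 + 5*o + 6) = (o - 4)*(o + 2)*(o + 3)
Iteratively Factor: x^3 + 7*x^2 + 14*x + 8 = (x + 2)*(x^2 + 5*x + 4) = (x + 1)*(x + 2)*(x + 4)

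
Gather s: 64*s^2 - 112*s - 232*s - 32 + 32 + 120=64*s^2 - 344*s + 120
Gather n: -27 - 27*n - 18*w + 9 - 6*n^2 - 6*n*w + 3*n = -6*n^2 + n*(-6*w - 24) - 18*w - 18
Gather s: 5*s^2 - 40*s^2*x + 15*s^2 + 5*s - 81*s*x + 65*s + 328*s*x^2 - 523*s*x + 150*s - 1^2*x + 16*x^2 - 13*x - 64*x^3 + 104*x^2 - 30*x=s^2*(20 - 40*x) + s*(328*x^2 - 604*x + 220) - 64*x^3 + 120*x^2 - 44*x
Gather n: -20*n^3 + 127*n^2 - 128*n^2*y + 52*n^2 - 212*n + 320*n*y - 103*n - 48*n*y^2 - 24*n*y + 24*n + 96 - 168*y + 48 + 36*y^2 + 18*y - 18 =-20*n^3 + n^2*(179 - 128*y) + n*(-48*y^2 + 296*y - 291) + 36*y^2 - 150*y + 126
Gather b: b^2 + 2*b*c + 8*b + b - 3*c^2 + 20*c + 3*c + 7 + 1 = b^2 + b*(2*c + 9) - 3*c^2 + 23*c + 8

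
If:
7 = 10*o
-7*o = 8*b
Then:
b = -49/80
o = 7/10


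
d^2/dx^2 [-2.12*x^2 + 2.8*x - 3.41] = -4.24000000000000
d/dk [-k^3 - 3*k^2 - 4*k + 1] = -3*k^2 - 6*k - 4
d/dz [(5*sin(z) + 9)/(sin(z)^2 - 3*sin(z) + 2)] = (-5*sin(z)^2 - 18*sin(z) + 37)*cos(z)/((sin(z) - 2)^2*(sin(z) - 1)^2)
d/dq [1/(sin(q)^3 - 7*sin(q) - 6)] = (7 - 3*sin(q)^2)*cos(q)/(-sin(q)^3 + 7*sin(q) + 6)^2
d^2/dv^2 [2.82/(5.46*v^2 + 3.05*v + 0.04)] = (-168.137424*v^2 - 93.92292*v + 2.82*(10.92*v + 3.05)*(21.84*v + 6.1) - 1.231776)/(5.46*v^2 + 3.05*v + 0.04)^3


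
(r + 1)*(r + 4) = r^2 + 5*r + 4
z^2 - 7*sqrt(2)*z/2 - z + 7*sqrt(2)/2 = (z - 1)*(z - 7*sqrt(2)/2)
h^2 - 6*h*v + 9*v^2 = (h - 3*v)^2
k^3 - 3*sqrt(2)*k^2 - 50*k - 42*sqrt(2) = (k - 7*sqrt(2))*(k + sqrt(2))*(k + 3*sqrt(2))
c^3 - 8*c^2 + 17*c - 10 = (c - 5)*(c - 2)*(c - 1)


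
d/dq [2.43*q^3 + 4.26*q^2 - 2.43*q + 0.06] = 7.29*q^2 + 8.52*q - 2.43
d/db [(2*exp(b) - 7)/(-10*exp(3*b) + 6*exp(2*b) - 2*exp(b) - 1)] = (40*exp(3*b) - 222*exp(2*b) + 84*exp(b) - 16)*exp(b)/(100*exp(6*b) - 120*exp(5*b) + 76*exp(4*b) - 4*exp(3*b) - 8*exp(2*b) + 4*exp(b) + 1)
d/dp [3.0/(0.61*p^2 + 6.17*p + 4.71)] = (-3.66*p - 18.51)/(0.61*p^2 + 6.17*p + 4.71)^2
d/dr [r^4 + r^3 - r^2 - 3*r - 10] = 4*r^3 + 3*r^2 - 2*r - 3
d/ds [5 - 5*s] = -5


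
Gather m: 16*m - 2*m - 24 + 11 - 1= 14*m - 14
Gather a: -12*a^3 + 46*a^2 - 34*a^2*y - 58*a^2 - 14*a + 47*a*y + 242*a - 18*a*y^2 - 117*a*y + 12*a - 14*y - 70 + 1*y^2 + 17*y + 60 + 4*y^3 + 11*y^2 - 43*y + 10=-12*a^3 + a^2*(-34*y - 12) + a*(-18*y^2 - 70*y + 240) + 4*y^3 + 12*y^2 - 40*y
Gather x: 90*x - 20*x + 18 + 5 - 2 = 70*x + 21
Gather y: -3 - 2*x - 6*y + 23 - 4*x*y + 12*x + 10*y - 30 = 10*x + y*(4 - 4*x) - 10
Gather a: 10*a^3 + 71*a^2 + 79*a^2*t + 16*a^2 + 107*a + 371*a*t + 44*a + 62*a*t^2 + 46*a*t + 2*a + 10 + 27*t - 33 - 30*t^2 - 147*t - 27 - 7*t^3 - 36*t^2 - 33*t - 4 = 10*a^3 + a^2*(79*t + 87) + a*(62*t^2 + 417*t + 153) - 7*t^3 - 66*t^2 - 153*t - 54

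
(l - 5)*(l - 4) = l^2 - 9*l + 20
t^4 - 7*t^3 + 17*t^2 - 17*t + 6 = (t - 3)*(t - 2)*(t - 1)^2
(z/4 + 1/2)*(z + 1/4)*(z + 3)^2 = z^4/4 + 33*z^3/16 + 23*z^2/4 + 93*z/16 + 9/8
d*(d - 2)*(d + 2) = d^3 - 4*d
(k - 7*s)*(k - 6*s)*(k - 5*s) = k^3 - 18*k^2*s + 107*k*s^2 - 210*s^3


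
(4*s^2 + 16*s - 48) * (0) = 0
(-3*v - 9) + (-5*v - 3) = -8*v - 12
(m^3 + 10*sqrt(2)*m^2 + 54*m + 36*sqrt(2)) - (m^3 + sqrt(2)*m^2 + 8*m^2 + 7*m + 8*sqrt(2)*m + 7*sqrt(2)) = -8*m^2 + 9*sqrt(2)*m^2 - 8*sqrt(2)*m + 47*m + 29*sqrt(2)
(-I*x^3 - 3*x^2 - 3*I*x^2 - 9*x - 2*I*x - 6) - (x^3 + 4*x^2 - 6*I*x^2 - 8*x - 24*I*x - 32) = -x^3 - I*x^3 - 7*x^2 + 3*I*x^2 - x + 22*I*x + 26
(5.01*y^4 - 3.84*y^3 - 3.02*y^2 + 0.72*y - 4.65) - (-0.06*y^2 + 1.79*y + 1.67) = 5.01*y^4 - 3.84*y^3 - 2.96*y^2 - 1.07*y - 6.32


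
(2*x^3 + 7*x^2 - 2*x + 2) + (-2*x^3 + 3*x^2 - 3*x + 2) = 10*x^2 - 5*x + 4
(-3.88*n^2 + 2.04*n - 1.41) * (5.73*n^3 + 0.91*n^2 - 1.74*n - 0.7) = -22.2324*n^5 + 8.1584*n^4 + 0.5283*n^3 - 2.1167*n^2 + 1.0254*n + 0.987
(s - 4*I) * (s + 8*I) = s^2 + 4*I*s + 32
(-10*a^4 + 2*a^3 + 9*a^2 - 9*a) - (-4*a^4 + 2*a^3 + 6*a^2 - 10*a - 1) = -6*a^4 + 3*a^2 + a + 1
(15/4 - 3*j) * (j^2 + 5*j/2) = -3*j^3 - 15*j^2/4 + 75*j/8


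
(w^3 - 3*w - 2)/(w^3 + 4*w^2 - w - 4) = (w^2 - w - 2)/(w^2 + 3*w - 4)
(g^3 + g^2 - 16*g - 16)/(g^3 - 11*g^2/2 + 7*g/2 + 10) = 2*(g + 4)/(2*g - 5)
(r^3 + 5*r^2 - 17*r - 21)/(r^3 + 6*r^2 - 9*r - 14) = (r - 3)/(r - 2)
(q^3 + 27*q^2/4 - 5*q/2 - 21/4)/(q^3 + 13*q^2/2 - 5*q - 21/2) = (4*q^2 - q - 3)/(2*(2*q^2 - q - 3))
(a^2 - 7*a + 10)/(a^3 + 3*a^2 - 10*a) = (a - 5)/(a*(a + 5))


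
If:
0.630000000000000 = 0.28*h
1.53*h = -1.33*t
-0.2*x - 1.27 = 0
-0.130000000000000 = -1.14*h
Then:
No Solution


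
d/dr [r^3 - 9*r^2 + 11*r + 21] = 3*r^2 - 18*r + 11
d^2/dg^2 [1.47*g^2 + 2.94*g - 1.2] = 2.94000000000000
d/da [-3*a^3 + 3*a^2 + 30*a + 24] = -9*a^2 + 6*a + 30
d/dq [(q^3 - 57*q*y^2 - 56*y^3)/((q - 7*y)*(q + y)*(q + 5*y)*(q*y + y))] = (-q^4 + 2*q^3*y + 131*q^2*y^2 - q^2*y - 224*q*y^3 + 42*q*y^2 - 1960*y^4 - 77*y^3)/(y*(q^6 - 4*q^5*y + 2*q^5 - 66*q^4*y^2 - 8*q^4*y + q^4 + 140*q^3*y^3 - 132*q^3*y^2 - 4*q^3*y + 1225*q^2*y^4 + 280*q^2*y^3 - 66*q^2*y^2 + 2450*q*y^4 + 140*q*y^3 + 1225*y^4))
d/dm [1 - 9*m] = -9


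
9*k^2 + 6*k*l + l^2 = (3*k + l)^2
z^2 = z^2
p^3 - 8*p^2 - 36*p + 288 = (p - 8)*(p - 6)*(p + 6)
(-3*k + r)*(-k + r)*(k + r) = 3*k^3 - k^2*r - 3*k*r^2 + r^3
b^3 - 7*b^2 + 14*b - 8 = (b - 4)*(b - 2)*(b - 1)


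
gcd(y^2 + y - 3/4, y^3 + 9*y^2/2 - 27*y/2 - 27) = y + 3/2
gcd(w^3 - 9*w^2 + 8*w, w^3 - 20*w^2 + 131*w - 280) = w - 8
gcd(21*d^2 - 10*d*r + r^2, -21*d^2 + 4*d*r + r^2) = -3*d + r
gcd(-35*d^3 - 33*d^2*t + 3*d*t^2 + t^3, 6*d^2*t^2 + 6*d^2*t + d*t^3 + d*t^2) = 1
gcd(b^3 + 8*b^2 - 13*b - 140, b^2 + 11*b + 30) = b + 5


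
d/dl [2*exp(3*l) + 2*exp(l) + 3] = (6*exp(2*l) + 2)*exp(l)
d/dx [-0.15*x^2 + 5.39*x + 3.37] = 5.39 - 0.3*x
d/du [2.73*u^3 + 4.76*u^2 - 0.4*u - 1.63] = 8.19*u^2 + 9.52*u - 0.4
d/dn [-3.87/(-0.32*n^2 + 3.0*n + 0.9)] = (11.61 - 2.4768*n)/(-0.32*n^2 + 3.0*n + 0.9)^2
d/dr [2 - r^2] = -2*r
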